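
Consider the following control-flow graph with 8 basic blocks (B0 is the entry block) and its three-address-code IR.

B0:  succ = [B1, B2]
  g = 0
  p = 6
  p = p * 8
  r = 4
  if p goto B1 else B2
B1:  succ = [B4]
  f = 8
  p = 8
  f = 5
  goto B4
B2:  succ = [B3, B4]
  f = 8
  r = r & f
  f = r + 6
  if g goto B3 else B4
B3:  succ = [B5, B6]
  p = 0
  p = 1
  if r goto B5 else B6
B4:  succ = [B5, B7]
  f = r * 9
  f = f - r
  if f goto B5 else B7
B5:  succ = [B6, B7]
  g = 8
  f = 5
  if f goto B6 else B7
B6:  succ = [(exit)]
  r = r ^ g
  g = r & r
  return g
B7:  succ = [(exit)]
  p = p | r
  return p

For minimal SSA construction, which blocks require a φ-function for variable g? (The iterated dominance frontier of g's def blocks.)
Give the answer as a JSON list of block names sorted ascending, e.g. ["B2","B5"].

idom tree: B1←B0 B2←B0 B3←B2 B4←B0 B5←B0 B6←B0 B7←B0
Dom at joins:
  B4: preds {B1,B2}: {B0,B1} ∩ {B0,B2} = {B0}; idom=B0
  B5: preds {B3,B4}: {B0,B2,B3} ∩ {B0,B4} = {B0}; idom=B0
  B6: preds {B3,B5}: {B0,B2,B3} ∩ {B0,B5} = {B0}; idom=B0
  B7: preds {B4,B5}: {B0,B4} ∩ {B0,B5} = {B0}; idom=B0

DF walk-up:
  B4←B1: walk B1 to B0
  B4←B2: walk B2 to B0
  B5←B3: walk B3→B2 to B0
  B5←B4: walk B4 to B0
  B6←B3: walk B3→B2 to B0
  B6←B5: walk B5 to B0
  B7←B4: walk B4 to B0
  B7←B5: walk B5 to B0
  DF(B0)=∅
  DF(B1)={B4}
  DF(B2)={B4,B5,B6}
  DF(B3)={B5,B6}
  DF(B4)={B5,B7}
  DF(B5)={B6,B7}
  DF(B6)=∅
  DF(B7)=∅

φ for g: defs {B0,B5,B6}
  DF⁺ = {B6,B7}

Answer: ["B6", "B7"]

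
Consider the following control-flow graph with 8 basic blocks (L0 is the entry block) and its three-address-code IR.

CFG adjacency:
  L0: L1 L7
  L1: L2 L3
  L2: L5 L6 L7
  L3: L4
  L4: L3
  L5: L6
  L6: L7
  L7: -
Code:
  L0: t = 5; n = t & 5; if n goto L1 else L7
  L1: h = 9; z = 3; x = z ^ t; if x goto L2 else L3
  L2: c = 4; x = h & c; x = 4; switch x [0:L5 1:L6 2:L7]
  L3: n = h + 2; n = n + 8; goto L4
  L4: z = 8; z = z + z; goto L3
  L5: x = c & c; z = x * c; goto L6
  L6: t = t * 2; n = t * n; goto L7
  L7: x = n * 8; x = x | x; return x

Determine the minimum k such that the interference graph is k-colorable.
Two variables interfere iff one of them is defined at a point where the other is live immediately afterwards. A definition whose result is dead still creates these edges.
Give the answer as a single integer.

def/use:
  L0: def={n,t} ue=∅
  L1: def={h,x,z} ue={t}
  L2: def={c,x} ue={h}
  L3: def={n} ue={h}
  L4: def={z} ue=∅
  L5: def={x,z} ue={c}
  L6: def={n,t} ue={n,t}
  L7: def={x} ue={n}

Backward fixpoint:
  L0: in=∅ out={n,t}
  L1: in={n,t} out={h,n,t}
  L2: in={h,n,t} out={c,n,t}
  L3: in={h} out={h}
  L4: in={h} out={h}
  L5: in={c,n,t} out={n,t}
  L6: in={n,t} out={n}
  L7: in={n} out=∅

Conflict graph:
  c↔{h,n,t,x}
  h↔{c,n,t,x,z}
  n↔{c,h,t,x,z}
  t↔{c,h,n,x,z}
  x↔{c,h,n,t}
  z↔{h,n,t}

Registers:
  {c,h,n,t,x} pairwise interfere (5-clique) ⇒ χ ≥ 5
  assign c→r3 h→r0 n→r1 t→r2 x→r4 z→r3 — no edge inside a register ⇒ χ ≤ 5
  χ = 5

Answer: 5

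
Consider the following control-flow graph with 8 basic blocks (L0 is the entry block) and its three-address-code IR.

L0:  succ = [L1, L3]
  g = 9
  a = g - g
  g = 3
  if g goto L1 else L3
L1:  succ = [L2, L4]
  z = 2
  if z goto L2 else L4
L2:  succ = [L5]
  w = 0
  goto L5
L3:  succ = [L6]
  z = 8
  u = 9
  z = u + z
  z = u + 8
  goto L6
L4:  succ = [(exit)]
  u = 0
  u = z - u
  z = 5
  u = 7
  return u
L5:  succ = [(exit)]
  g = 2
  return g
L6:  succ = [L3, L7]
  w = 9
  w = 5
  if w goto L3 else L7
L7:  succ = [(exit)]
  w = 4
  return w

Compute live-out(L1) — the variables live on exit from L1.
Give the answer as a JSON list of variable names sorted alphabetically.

Answer: ["z"]

Working:
Block summaries:
  L0: {a,g} / ∅
  L1: {z} / ∅
  L2: {w} / ∅
  L3: {u,z} / ∅
  L4: {u,z} / {z}
  L5: {g} / ∅
  L6: {w} / ∅
  L7: {w} / ∅

Live sets:
  L0: in=∅ out=∅
  L1: in=∅ out={z}
  L2: in=∅ out=∅
  L3: in=∅ out=∅
  L4: in={z} out=∅
  L5: in=∅ out=∅
  L6: in=∅ out=∅
  L7: in=∅ out=∅

live-out(L1) = ["z"]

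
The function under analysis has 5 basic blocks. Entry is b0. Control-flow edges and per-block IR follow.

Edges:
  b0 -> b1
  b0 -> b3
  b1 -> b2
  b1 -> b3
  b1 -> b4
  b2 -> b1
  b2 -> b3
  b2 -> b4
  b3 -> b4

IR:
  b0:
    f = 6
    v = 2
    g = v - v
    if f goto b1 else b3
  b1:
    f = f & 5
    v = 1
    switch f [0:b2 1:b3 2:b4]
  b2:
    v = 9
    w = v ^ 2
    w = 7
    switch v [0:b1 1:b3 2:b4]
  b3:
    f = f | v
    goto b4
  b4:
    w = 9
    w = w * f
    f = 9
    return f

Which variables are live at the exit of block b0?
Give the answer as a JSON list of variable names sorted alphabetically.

Answer: ["f", "v"]

Working:
Per-block:
  b0 def {f,g,v} use ∅
  b1 def {f,v} use {f}
  b2 def {v,w} use ∅
  b3 def {f} use {f,v}
  b4 def {f,w} use {f}

Liveness:
  live b0: ∅→{f,v}
  live b1: {f}→{f,v}
  live b2: {f}→{f,v}
  live b3: {f,v}→{f}
  live b4: {f}→∅

live-out(b0) = ["f", "v"]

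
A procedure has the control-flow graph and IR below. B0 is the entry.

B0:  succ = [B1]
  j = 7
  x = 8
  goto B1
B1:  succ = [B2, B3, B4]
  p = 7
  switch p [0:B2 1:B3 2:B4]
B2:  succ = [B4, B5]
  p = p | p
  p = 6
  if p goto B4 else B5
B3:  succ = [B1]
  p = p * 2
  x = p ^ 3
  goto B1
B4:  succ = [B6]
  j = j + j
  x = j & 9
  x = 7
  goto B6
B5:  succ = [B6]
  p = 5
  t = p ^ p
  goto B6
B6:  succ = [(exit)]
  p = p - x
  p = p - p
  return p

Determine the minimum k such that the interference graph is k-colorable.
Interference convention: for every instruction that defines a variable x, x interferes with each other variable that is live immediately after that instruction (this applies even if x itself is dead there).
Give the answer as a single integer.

def/use:
  B0: {j,x} / ∅
  B1: {p} / ∅
  B2: {p} / {p}
  B3: {p,x} / {p}
  B4: {j,x} / {j}
  B5: {p,t} / ∅
  B6: {p} / {p,x}

Backward fixpoint:
  live B0: ∅→{j,x}
  live B1: {j,x}→{j,p,x}
  live B2: {j,p,x}→{j,p,x}
  live B3: {j,p}→{j,x}
  live B4: {j,p}→{p,x}
  live B5: {x}→{p,x}
  live B6: {p,x}→∅

Conflict graph:
  j↔{p,x}
  p↔{j,t,x}
  t↔{p,x}
  x↔{j,p,t}

Chromatic number:
  lower bound: {j,p,x} mutually conflict ⇒ χ ≥ 3
  assign j→r2 p→r0 t→r2 x→r1 — no edge inside a register ⇒ χ ≤ 3
  χ = 3

Answer: 3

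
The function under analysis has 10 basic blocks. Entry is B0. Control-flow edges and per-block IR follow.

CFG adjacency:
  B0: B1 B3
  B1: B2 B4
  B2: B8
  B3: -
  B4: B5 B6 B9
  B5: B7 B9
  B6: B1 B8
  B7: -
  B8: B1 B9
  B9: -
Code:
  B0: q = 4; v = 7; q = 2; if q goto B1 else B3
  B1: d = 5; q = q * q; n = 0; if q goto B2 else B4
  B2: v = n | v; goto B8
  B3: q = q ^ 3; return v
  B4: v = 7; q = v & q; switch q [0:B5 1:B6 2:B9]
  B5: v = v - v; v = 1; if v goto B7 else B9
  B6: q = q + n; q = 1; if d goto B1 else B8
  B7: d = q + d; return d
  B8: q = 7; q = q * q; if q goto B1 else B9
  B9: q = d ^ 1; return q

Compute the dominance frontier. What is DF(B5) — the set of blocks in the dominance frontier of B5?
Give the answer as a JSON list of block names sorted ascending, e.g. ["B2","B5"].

idom tree: B1←B0 B2←B1 B3←B0 B4←B1 B5←B4 B6←B4 B7←B5 B8←B1 B9←B1
Dom∩ at merges:
  B1: preds {B0,B6,B8}: {B0} ∩ {B0,B1,B4,B6} ∩ {B0,B1,B8} = {B0}; idom=B0
  B8: preds {B2,B6}: {B0,B1,B2} ∩ {B0,B1,B4,B6} = {B0,B1}; idom=B1
  B9: preds {B4,B5,B8}: {B0,B1,B4} ∩ {B0,B1,B4,B5} ∩ {B0,B1,B8} = {B0,B1}; idom=B1

Frontier:
  join B1 pred B0: · stop@B0
  join B1 pred B6: B6→B4→B1 stop@B0
  join B1 pred B8: B8→B1 stop@B0
  join B8 pred B2: B2 stop@B1
  join B8 pred B6: B6→B4 stop@B1
  join B9 pred B4: B4 stop@B1
  join B9 pred B5: B5→B4 stop@B1
  join B9 pred B8: B8 stop@B1
  B0: DF=∅
  B1: DF={B1}
  B2: DF={B8}
  B3: DF=∅
  B4: DF={B1,B8,B9}
  B5: DF={B9}
  B6: DF={B1,B8}
  B7: DF=∅
  B8: DF={B1,B9}
  B9: DF=∅

DF(B5) = ["B9"]

Answer: ["B9"]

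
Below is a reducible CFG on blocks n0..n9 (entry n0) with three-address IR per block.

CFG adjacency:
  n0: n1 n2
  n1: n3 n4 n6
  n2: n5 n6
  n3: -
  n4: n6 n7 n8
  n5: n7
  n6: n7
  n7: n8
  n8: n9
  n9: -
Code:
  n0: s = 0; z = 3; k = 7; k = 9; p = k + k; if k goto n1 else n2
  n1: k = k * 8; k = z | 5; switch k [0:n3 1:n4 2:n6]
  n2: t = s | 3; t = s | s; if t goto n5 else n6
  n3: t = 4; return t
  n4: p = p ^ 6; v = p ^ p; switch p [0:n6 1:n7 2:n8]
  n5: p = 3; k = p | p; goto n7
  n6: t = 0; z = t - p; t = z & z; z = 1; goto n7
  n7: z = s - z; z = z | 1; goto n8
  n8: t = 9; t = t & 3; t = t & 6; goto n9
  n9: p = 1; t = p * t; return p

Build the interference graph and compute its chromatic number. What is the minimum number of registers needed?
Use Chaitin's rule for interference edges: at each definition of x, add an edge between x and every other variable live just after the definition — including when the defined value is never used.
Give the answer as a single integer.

def/use:
  n0 def {k,p,s,z} use ∅
  n1 def {k} use {k,z}
  n2 def {t} use {s}
  n3 def {t} use ∅
  n4 def {p,v} use {p}
  n5 def {k,p} use ∅
  n6 def {t,z} use {p}
  n7 def {z} use {s,z}
  n8 def {t} use ∅
  n9 def {p,t} use {t}

Live sets:
  live n0: ∅→{k,p,s,z}
  live n1: {k,p,s,z}→{p,s,z}
  live n2: {p,s,z}→{p,s,z}
  live n3: ∅→∅
  live n4: {p,s,z}→{p,s,z}
  live n5: {s,z}→{s,z}
  live n6: {p,s}→{s,z}
  live n7: {s,z}→∅
  live n8: ∅→{t}
  live n9: {t}→∅

Conflict graph:
  k — {p,s,z}
  p — {k,s,t,v,z}
  s — {k,p,t,v,z}
  t — {p,s,z}
  v — {p,s,z}
  z — {k,p,s,t,v}

Registers:
  {k,p,s,z} pairwise interfere (4-clique) ⇒ χ ≥ 4
  4-colouring: R0={p}  R1={s}  R2={z}  R3={k,t,v}
  χ = 4

Answer: 4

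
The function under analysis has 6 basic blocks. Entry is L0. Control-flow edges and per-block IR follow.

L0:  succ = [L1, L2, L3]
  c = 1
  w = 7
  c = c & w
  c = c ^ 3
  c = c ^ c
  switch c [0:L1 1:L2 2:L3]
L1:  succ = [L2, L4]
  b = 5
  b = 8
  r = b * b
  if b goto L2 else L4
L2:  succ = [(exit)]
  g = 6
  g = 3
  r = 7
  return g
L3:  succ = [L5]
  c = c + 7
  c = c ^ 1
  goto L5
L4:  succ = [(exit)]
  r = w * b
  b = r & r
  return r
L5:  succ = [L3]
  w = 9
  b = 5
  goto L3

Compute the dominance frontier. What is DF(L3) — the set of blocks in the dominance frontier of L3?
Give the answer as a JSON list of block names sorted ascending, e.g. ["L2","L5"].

Answer: ["L3"]

Derivation:
idom tree: L1←L0 L2←L0 L3←L0 L4←L1 L5←L3
Join-block Dom:
  L2: preds {L0,L1}: {L0} ∩ {L0,L1} = {L0}; idom=L0
  L3: preds {L0,L5}: {L0} ∩ {L0,L3,L5} = {L0}; idom=L0

Frontier:
  join L2 pred L0: · stop@L0
  join L2 pred L1: L1 stop@L0
  join L3 pred L0: · stop@L0
  join L3 pred L5: L5→L3 stop@L0
  L0 → ∅
  L1 → {L2}
  L2 → ∅
  L3 → {L3}
  L4 → ∅
  L5 → {L3}

DF(L3) = ["L3"]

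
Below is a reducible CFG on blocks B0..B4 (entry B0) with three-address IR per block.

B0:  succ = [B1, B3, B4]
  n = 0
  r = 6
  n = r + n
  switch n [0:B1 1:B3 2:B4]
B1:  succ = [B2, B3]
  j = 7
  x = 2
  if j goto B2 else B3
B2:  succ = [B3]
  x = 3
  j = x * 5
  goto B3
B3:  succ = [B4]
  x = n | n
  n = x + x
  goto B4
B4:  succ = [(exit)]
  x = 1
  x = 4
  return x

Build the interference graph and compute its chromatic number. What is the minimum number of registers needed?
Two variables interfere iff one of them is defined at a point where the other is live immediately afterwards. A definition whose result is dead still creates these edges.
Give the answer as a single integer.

Answer: 3

Analysis:
def/use:
  B0: {n,r} / ∅
  B1: {j,x} / ∅
  B2: {j,x} / ∅
  B3: {n,x} / {n}
  B4: {x} / ∅

Backward fixpoint:
  live B0: ∅→{n}
  live B1: {n}→{n}
  live B2: {n}→{n}
  live B3: {n}→∅
  live B4: ∅→∅

Interfere edges:
  j: {n,x}
  n: {j,r,x}
  r: {n}
  x: {j,n}

Registers:
  {j,n,x} pairwise interfere (3-clique) ⇒ χ ≥ 3
  assign j→r1 n→r0 r→r1 x→r2 — no edge inside a register ⇒ χ ≤ 3
  χ = 3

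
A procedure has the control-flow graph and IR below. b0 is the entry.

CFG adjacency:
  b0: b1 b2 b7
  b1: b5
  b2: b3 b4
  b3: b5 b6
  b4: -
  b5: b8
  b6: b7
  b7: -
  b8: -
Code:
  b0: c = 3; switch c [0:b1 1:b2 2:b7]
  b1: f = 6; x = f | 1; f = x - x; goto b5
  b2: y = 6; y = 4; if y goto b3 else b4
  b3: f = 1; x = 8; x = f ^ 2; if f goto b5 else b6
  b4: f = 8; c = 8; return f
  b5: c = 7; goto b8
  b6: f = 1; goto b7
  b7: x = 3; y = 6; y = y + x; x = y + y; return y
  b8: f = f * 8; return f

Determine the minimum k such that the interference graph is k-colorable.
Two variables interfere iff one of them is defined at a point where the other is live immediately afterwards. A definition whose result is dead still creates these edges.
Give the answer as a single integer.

def/use:
  b0: {c} / ∅
  b1: {f,x} / ∅
  b2: {y} / ∅
  b3: {f,x} / ∅
  b4: {c,f} / ∅
  b5: {c} / ∅
  b6: {f} / ∅
  b7: {x,y} / ∅
  b8: {f} / {f}

Backward fixpoint:
  b0: in=∅ out=∅
  b1: in=∅ out={f}
  b2: in=∅ out=∅
  b3: in=∅ out={f}
  b4: in=∅ out=∅
  b5: in={f} out={f}
  b6: in=∅ out=∅
  b7: in=∅ out=∅
  b8: in={f} out=∅

Interference:
  c — {f}
  f — {c,x}
  x — {f,y}
  y — {x}

Chromatic number:
  lower bound: {c,f} mutually conflict ⇒ χ ≥ 2
  assign c→c1 f→c0 x→c1 y→c0 — no edge inside a register ⇒ χ ≤ 2
  χ = 2

Answer: 2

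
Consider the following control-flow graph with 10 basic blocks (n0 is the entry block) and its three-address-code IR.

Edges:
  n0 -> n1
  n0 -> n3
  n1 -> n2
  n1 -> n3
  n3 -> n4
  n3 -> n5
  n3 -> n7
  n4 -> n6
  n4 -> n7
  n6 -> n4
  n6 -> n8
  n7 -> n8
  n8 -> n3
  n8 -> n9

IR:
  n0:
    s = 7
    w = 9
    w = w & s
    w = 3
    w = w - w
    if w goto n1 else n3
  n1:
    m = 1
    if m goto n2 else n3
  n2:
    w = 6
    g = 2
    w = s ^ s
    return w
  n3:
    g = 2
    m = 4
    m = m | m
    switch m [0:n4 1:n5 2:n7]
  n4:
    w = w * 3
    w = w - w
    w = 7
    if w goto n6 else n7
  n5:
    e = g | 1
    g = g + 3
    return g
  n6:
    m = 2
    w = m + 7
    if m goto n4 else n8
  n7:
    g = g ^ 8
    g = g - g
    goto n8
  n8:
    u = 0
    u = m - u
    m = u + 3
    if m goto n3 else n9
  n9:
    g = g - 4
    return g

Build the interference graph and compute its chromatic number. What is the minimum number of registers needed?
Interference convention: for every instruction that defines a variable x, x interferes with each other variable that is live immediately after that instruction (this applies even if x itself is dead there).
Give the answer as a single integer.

Per-block:
  n0: def={s,w} ue=∅
  n1: def={m} ue=∅
  n2: def={g,w} ue={s}
  n3: def={g,m} ue=∅
  n4: def={w} ue={w}
  n5: def={e,g} ue={g}
  n6: def={m,w} ue=∅
  n7: def={g} ue={g}
  n8: def={m,u} ue={m}
  n9: def={g} ue={g}

Backward fixpoint:
  live n0: ∅→{s,w}
  live n1: {s,w}→{s,w}
  live n2: {s}→∅
  live n3: {w}→{g,m,w}
  live n4: {g,m,w}→{g,m,w}
  live n5: {g}→∅
  live n6: {g}→{g,m,w}
  live n7: {g,m,w}→{g,m,w}
  live n8: {g,m,w}→{g,w}
  live n9: {g}→∅

Interfere edges:
  e — {g}
  g — {e,m,s,u,w}
  m — {g,s,u,w}
  s — {g,m,w}
  u — {g,m,w}
  w — {g,m,s,u}

Registers:
  lower bound: {g,m,s,w} mutually conflict ⇒ χ ≥ 4
  assign e→c1 g→c0 m→c1 s→c3 u→c3 w→c2 — no edge inside a register ⇒ χ ≤ 4
  χ = 4

Answer: 4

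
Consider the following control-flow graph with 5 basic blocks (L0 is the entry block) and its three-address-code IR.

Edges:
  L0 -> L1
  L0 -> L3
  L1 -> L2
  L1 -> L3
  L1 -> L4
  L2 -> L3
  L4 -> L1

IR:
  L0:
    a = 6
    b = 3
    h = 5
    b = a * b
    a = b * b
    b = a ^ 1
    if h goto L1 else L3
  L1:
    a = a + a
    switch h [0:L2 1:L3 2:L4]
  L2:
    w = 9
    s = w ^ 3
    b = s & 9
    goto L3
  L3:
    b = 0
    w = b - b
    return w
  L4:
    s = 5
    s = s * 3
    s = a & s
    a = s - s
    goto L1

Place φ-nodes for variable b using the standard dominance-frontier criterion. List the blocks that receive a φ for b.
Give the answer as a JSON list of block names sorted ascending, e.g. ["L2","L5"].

idom tree: L1←L0 L2←L1 L3←L0 L4←L1
Dom∩ at merges:
  L1: preds {L0,L4}: {L0} ∩ {L0,L1,L4} = {L0}; idom=L0
  L3: preds {L0,L1,L2}: {L0} ∩ {L0,L1} ∩ {L0,L1,L2} = {L0}; idom=L0

DF walk-up:
  join L1 pred L0: · stop@L0
  join L1 pred L4: L4→L1 stop@L0
  join L3 pred L0: · stop@L0
  join L3 pred L1: L1 stop@L0
  join L3 pred L2: L2→L1 stop@L0
  L0 → ∅
  L1 → {L1,L3}
  L2 → {L3}
  L3 → ∅
  L4 → {L1}

φ for b: defs {L0,L2,L3}
  DF⁺ = {L3}

Answer: ["L3"]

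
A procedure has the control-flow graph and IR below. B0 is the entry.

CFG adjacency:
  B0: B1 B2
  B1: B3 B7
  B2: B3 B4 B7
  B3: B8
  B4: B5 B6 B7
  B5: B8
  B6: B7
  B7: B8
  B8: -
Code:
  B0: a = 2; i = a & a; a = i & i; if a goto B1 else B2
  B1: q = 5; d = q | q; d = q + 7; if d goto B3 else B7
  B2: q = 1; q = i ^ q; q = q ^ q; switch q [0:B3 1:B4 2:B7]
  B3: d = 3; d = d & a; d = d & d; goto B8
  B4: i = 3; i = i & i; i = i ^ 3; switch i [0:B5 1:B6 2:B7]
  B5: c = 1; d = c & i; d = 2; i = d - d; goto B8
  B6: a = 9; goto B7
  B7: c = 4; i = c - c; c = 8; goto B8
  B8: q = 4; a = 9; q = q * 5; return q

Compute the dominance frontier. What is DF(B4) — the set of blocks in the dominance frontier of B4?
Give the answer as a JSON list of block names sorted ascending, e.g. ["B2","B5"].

idom tree: B1←B0 B2←B0 B3←B0 B4←B2 B5←B4 B6←B4 B7←B0 B8←B0
Join-block Dom:
  B3: preds {B1,B2}: {B0,B1} ∩ {B0,B2} = {B0}; idom=B0
  B7: preds {B1,B2,B4,B6}: {B0,B1} ∩ {B0,B2} ∩ {B0,B2,B4} ∩ {B0,B2,B4,B6} = {B0}; idom=B0
  B8: preds {B3,B5,B7}: {B0,B3} ∩ {B0,B2,B4,B5} ∩ {B0,B7} = {B0}; idom=B0

DF walk-up:
  join B3 pred B1: B1 stop@B0
  join B3 pred B2: B2 stop@B0
  join B7 pred B1: B1 stop@B0
  join B7 pred B2: B2 stop@B0
  join B7 pred B4: B4→B2 stop@B0
  join B7 pred B6: B6→B4→B2 stop@B0
  join B8 pred B3: B3 stop@B0
  join B8 pred B5: B5→B4→B2 stop@B0
  join B8 pred B7: B7 stop@B0
  B0 → ∅
  B1 → {B3,B7}
  B2 → {B3,B7,B8}
  B3 → {B8}
  B4 → {B7,B8}
  B5 → {B8}
  B6 → {B7}
  B7 → {B8}
  B8 → ∅

DF(B4) = ["B7", "B8"]

Answer: ["B7", "B8"]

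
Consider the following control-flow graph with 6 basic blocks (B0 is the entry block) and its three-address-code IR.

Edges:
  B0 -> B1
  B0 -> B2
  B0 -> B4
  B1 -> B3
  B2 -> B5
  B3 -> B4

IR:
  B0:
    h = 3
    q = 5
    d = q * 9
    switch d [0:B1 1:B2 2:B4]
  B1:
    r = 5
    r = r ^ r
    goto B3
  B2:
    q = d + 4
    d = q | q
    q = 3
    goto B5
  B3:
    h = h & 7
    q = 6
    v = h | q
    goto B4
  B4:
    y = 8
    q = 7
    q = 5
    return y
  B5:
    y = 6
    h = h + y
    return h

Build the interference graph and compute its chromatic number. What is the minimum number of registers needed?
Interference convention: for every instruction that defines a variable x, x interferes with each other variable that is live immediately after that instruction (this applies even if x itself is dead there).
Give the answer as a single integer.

Answer: 3

Derivation:
def/use:
  B0 def {d,h,q} use ∅
  B1 def {r} use ∅
  B2 def {d,q} use {d}
  B3 def {h,q,v} use {h}
  B4 def {q,y} use ∅
  B5 def {h,y} use {h}

Backward fixpoint:
  B0 li=∅ lo={d,h}
  B1 li={h} lo={h}
  B2 li={d,h} lo={h}
  B3 li={h} lo=∅
  B4 li=∅ lo=∅
  B5 li={h} lo=∅

Conflict graph:
  d: {h}
  h: {d,q,r,y}
  q: {h,y}
  r: {h}
  v: ∅
  y: {h,q}

Colouring:
  clique {h,q,y} ⇒ need ≥ 3
  3-colouring: r0={h,v}  r1={d,q,r}  r2={y}
  χ = 3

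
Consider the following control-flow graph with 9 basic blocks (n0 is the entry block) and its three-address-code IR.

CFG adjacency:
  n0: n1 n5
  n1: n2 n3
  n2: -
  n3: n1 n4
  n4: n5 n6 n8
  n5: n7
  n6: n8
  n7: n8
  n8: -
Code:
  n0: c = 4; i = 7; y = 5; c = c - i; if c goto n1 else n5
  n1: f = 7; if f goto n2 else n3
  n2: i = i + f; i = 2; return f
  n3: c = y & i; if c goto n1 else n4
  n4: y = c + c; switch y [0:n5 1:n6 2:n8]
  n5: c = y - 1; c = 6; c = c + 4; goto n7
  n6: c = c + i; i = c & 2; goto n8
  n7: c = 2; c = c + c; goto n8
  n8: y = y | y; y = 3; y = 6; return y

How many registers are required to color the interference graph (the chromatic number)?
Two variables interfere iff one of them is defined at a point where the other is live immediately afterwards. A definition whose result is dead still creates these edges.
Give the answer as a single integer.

Answer: 3

Analysis:
def/use:
  n0: {c,i,y} / ∅
  n1: {f} / ∅
  n2: {i} / {f,i}
  n3: {c} / {i,y}
  n4: {y} / {c}
  n5: {c} / {y}
  n6: {c,i} / {c,i}
  n7: {c} / ∅
  n8: {y} / {y}

Liveness:
  live n0: ∅→{i,y}
  live n1: {i,y}→{f,i,y}
  live n2: {f,i}→∅
  live n3: {i,y}→{c,i,y}
  live n4: {c,i}→{c,i,y}
  live n5: {y}→{y}
  live n6: {c,i,y}→{y}
  live n7: {y}→{y}
  live n8: {y}→∅

Interference:
  c — {i,y}
  f — {i,y}
  i — {c,f,y}
  y — {c,f,i}

Chromatic number:
  clique {c,i,y} ⇒ need ≥ 3
  assign c→c2 f→c2 i→c0 y→c1 — no edge inside a register ⇒ χ ≤ 3
  χ = 3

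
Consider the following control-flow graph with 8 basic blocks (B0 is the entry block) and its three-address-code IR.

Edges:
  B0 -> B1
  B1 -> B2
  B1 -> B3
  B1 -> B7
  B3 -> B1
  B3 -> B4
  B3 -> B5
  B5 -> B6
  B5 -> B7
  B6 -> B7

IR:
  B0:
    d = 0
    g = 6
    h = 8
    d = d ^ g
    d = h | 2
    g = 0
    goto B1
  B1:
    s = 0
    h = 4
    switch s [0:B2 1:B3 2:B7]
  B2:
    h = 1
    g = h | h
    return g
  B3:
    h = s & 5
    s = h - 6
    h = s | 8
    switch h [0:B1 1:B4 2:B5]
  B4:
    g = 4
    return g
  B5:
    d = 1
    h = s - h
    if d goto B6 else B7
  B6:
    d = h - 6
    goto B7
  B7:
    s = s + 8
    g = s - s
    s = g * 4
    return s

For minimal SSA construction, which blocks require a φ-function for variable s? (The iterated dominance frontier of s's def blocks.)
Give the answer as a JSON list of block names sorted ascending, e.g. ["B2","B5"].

idom tree: B1←B0 B2←B1 B3←B1 B4←B3 B5←B3 B6←B5 B7←B1
Dom∩ at merges:
  B1: preds {B0,B3}: {B0} ∩ {B0,B1,B3} = {B0}; idom=B0
  B7: preds {B1,B5,B6}: {B0,B1} ∩ {B0,B1,B3,B5} ∩ {B0,B1,B3,B5,B6} = {B0,B1}; idom=B1

DF walk-up:
  B1←B0: walk · to B0
  B1←B3: walk B3→B1 to B0
  B7←B1: walk · to B1
  B7←B5: walk B5→B3 to B1
  B7←B6: walk B6→B5→B3 to B1
  B0: DF=∅
  B1: DF={B1}
  B2: DF=∅
  B3: DF={B1,B7}
  B4: DF=∅
  B5: DF={B7}
  B6: DF={B7}
  B7: DF=∅

φ for s: defs {B1,B3,B7}
  DF⁺ = {B1,B7}

Answer: ["B1", "B7"]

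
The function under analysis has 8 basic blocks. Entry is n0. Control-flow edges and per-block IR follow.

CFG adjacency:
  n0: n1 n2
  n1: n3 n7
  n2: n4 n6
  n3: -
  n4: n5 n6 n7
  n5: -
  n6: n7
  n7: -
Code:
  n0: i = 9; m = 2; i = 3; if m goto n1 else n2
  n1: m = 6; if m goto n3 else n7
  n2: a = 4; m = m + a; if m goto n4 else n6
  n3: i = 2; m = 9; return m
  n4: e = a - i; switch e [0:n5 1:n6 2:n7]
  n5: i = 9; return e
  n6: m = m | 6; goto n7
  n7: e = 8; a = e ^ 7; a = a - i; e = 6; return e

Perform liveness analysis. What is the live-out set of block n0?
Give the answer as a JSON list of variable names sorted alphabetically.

def/use:
  n0: {i,m} / ∅
  n1: {m} / ∅
  n2: {a,m} / {m}
  n3: {i,m} / ∅
  n4: {e} / {a,i}
  n5: {i} / {e}
  n6: {m} / {m}
  n7: {a,e} / {i}

Liveness:
  n0 li=∅ lo={i,m}
  n1 li={i} lo={i}
  n2 li={i,m} lo={a,i,m}
  n3 li=∅ lo=∅
  n4 li={a,i,m} lo={e,i,m}
  n5 li={e} lo=∅
  n6 li={i,m} lo={i}
  n7 li={i} lo=∅

live-out(n0) = ["i", "m"]

Answer: ["i", "m"]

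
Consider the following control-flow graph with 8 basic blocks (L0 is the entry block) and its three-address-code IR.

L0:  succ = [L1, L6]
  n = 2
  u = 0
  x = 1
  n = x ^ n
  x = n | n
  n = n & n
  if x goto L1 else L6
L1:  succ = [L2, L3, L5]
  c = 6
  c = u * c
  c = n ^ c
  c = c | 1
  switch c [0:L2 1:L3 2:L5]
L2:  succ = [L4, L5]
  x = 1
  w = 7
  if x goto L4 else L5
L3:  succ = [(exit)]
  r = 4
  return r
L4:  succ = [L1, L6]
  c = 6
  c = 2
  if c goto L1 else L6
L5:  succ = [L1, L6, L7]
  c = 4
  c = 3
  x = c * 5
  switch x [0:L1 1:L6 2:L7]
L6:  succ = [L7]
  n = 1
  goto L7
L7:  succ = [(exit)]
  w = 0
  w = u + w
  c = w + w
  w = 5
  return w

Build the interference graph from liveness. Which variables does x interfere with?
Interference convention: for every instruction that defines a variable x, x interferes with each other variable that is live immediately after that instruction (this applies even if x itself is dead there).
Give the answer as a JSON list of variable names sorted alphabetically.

def/use:
  L0: {n,u,x} / ∅
  L1: {c} / {n,u}
  L2: {w,x} / ∅
  L3: {r} / ∅
  L4: {c} / ∅
  L5: {c,x} / ∅
  L6: {n} / ∅
  L7: {c,w} / {u}

Liveness:
  L0: in=∅ out={n,u}
  L1: in={n,u} out={n,u}
  L2: in={n,u} out={n,u}
  L3: in=∅ out=∅
  L4: in={n,u} out={n,u}
  L5: in={n,u} out={n,u}
  L6: in={u} out={u}
  L7: in={u} out=∅

Conflict graph:
  c — {n,u}
  n — {c,u,w,x}
  r — ∅
  u — {c,n,w,x}
  w — {n,u,x}
  x — {n,u,w}

N(x) = ["n", "u", "w"]

Answer: ["n", "u", "w"]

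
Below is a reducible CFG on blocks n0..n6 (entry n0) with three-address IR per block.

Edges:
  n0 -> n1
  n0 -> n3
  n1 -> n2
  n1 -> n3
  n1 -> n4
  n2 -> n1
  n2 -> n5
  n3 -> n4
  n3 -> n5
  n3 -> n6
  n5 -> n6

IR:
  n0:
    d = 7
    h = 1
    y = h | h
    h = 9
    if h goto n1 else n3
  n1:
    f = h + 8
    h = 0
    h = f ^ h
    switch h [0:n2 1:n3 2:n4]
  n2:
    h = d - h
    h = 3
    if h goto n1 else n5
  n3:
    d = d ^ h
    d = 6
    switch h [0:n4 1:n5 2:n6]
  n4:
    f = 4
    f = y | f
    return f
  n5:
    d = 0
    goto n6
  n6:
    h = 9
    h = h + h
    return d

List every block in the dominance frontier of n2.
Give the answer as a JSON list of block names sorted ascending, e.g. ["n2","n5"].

idom tree: n1←n0 n2←n1 n3←n0 n4←n0 n5←n0 n6←n0
Join-block Dom:
  n1: preds {n0,n2}: {n0} ∩ {n0,n1,n2} = {n0}; idom=n0
  n3: preds {n0,n1}: {n0} ∩ {n0,n1} = {n0}; idom=n0
  n4: preds {n1,n3}: {n0,n1} ∩ {n0,n3} = {n0}; idom=n0
  n5: preds {n2,n3}: {n0,n1,n2} ∩ {n0,n3} = {n0}; idom=n0
  n6: preds {n3,n5}: {n0,n3} ∩ {n0,n5} = {n0}; idom=n0

DF walk-up:
  join n1 pred n0: · stop@n0
  join n1 pred n2: n2→n1 stop@n0
  join n3 pred n0: · stop@n0
  join n3 pred n1: n1 stop@n0
  join n4 pred n1: n1 stop@n0
  join n4 pred n3: n3 stop@n0
  join n5 pred n2: n2→n1 stop@n0
  join n5 pred n3: n3 stop@n0
  join n6 pred n3: n3 stop@n0
  join n6 pred n5: n5 stop@n0
  n0: DF=∅
  n1: DF={n1,n3,n4,n5}
  n2: DF={n1,n5}
  n3: DF={n4,n5,n6}
  n4: DF=∅
  n5: DF={n6}
  n6: DF=∅

DF(n2) = ["n1", "n5"]

Answer: ["n1", "n5"]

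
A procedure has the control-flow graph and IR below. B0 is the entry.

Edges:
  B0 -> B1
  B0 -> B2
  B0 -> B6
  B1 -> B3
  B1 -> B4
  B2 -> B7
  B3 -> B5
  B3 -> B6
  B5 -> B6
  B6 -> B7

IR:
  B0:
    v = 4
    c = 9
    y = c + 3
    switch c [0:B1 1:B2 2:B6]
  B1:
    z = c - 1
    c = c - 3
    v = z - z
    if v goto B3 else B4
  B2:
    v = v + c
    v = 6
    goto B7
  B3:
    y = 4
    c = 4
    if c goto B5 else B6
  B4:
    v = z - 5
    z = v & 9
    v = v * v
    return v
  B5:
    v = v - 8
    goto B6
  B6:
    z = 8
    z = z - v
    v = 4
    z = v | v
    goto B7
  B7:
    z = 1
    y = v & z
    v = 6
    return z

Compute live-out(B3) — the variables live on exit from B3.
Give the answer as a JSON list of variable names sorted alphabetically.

Block summaries:
  B0: def={c,v,y} ue=∅
  B1: def={c,v,z} ue={c}
  B2: def={v} ue={c,v}
  B3: def={c,y} ue=∅
  B4: def={v,z} ue={z}
  B5: def={v} ue={v}
  B6: def={v,z} ue={v}
  B7: def={v,y,z} ue={v}

Live sets:
  B0 li=∅ lo={c,v}
  B1 li={c} lo={v,z}
  B2 li={c,v} lo={v}
  B3 li={v} lo={v}
  B4 li={z} lo=∅
  B5 li={v} lo={v}
  B6 li={v} lo={v}
  B7 li={v} lo=∅

live-out(B3) = ["v"]

Answer: ["v"]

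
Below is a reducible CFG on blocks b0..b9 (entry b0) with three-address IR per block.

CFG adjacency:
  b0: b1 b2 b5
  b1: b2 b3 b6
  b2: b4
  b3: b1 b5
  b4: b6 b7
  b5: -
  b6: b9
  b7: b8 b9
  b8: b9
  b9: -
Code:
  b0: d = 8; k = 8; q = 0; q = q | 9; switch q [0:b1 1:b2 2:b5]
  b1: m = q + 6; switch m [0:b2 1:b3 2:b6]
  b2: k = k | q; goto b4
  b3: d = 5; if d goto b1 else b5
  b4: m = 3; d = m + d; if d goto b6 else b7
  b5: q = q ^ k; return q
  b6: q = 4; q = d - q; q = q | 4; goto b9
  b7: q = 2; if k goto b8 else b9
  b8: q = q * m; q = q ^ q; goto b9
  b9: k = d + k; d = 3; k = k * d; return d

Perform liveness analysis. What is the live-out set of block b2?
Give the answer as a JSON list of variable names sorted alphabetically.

Answer: ["d", "k"]

Derivation:
def/use:
  b0: def={d,k,q} ue=∅
  b1: def={m} ue={q}
  b2: def={k} ue={k,q}
  b3: def={d} ue=∅
  b4: def={d,m} ue={d}
  b5: def={q} ue={k,q}
  b6: def={q} ue={d}
  b7: def={q} ue={k}
  b8: def={q} ue={m,q}
  b9: def={d,k} ue={d,k}

Backward fixpoint:
  b0 li=∅ lo={d,k,q}
  b1 li={d,k,q} lo={d,k,q}
  b2 li={d,k,q} lo={d,k}
  b3 li={k,q} lo={d,k,q}
  b4 li={d,k} lo={d,k,m}
  b5 li={k,q} lo=∅
  b6 li={d,k} lo={d,k}
  b7 li={d,k,m} lo={d,k,m,q}
  b8 li={d,k,m,q} lo={d,k}
  b9 li={d,k} lo=∅

live-out(b2) = ["d", "k"]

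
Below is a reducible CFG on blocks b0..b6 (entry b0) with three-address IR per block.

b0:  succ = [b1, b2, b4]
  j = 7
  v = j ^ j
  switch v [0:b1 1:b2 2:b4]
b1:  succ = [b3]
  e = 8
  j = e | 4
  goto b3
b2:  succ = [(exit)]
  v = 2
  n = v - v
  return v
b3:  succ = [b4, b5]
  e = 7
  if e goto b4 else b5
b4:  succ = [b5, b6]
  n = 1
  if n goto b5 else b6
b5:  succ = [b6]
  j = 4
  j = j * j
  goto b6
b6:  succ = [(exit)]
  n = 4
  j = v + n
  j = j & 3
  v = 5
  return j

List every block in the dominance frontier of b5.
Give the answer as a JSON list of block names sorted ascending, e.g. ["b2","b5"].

Answer: ["b6"]

Working:
idom tree: b1←b0 b2←b0 b3←b1 b4←b0 b5←b0 b6←b0
Dom at joins:
  b4: preds {b0,b3}: {b0} ∩ {b0,b1,b3} = {b0}; idom=b0
  b5: preds {b3,b4}: {b0,b1,b3} ∩ {b0,b4} = {b0}; idom=b0
  b6: preds {b4,b5}: {b0,b4} ∩ {b0,b5} = {b0}; idom=b0

DF derivation:
  b4←b0: walk · to b0
  b4←b3: walk b3→b1 to b0
  b5←b3: walk b3→b1 to b0
  b5←b4: walk b4 to b0
  b6←b4: walk b4 to b0
  b6←b5: walk b5 to b0
  b0 → ∅
  b1 → {b4,b5}
  b2 → ∅
  b3 → {b4,b5}
  b4 → {b5,b6}
  b5 → {b6}
  b6 → ∅

DF(b5) = ["b6"]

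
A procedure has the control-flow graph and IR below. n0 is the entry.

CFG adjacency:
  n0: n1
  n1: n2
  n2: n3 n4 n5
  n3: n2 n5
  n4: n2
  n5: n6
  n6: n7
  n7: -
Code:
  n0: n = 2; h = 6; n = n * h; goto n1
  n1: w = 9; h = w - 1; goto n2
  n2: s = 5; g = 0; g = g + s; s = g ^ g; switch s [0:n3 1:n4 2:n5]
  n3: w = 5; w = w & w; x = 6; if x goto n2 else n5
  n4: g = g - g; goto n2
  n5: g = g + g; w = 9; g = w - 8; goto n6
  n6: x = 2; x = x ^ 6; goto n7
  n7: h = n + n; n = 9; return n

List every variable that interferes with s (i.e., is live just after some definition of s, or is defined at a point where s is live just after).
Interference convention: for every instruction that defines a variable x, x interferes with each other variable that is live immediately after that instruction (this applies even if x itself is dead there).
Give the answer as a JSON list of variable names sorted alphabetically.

Answer: ["g", "n"]

Working:
Per-block:
  n0: def={h,n} ue=∅
  n1: def={h,w} ue=∅
  n2: def={g,s} ue=∅
  n3: def={w,x} ue=∅
  n4: def={g} ue={g}
  n5: def={g,w} ue={g}
  n6: def={x} ue=∅
  n7: def={h,n} ue={n}

Backward fixpoint:
  n0: in=∅ out={n}
  n1: in={n} out={n}
  n2: in={n} out={g,n}
  n3: in={g,n} out={g,n}
  n4: in={g,n} out={n}
  n5: in={g,n} out={n}
  n6: in={n} out={n}
  n7: in={n} out=∅

Interference:
  g — {n,s,w,x}
  h — {n}
  n — {g,h,s,w,x}
  s — {g,n}
  w — {g,n}
  x — {g,n}

N(s) = ["g", "n"]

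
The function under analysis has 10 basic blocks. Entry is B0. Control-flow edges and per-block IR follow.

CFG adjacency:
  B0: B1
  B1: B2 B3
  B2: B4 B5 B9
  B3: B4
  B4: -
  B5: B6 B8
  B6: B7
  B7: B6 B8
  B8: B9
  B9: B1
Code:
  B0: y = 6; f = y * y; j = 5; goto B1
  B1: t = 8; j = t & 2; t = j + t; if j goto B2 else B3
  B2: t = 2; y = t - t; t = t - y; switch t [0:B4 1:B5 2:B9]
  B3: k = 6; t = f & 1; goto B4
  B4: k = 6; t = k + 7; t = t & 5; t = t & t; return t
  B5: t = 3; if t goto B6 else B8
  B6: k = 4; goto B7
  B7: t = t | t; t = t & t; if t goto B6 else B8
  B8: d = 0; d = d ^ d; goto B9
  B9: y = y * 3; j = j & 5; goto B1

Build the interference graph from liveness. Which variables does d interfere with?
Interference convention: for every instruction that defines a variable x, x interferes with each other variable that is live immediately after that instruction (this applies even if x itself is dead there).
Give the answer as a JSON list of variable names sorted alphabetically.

Answer: ["f", "j", "y"]

Working:
Block summaries:
  B0: def={f,j,y} ue=∅
  B1: def={j,t} ue=∅
  B2: def={t,y} ue=∅
  B3: def={k,t} ue={f}
  B4: def={k,t} ue=∅
  B5: def={t} ue=∅
  B6: def={k} ue=∅
  B7: def={t} ue={t}
  B8: def={d} ue=∅
  B9: def={j,y} ue={j,y}

Live sets:
  B0 li=∅ lo={f}
  B1 li={f} lo={f,j}
  B2 li={f,j} lo={f,j,y}
  B3 li={f} lo=∅
  B4 li=∅ lo=∅
  B5 li={f,j,y} lo={f,j,t,y}
  B6 li={f,j,t,y} lo={f,j,t,y}
  B7 li={f,j,t,y} lo={f,j,t,y}
  B8 li={f,j,y} lo={f,j,y}
  B9 li={f,j,y} lo={f}

Interfere edges:
  d — {f,j,y}
  f — {d,j,k,t,y}
  j — {d,f,k,t,y}
  k — {f,j,t,y}
  t — {f,j,k,y}
  y — {d,f,j,k,t}

N(d) = ["f", "j", "y"]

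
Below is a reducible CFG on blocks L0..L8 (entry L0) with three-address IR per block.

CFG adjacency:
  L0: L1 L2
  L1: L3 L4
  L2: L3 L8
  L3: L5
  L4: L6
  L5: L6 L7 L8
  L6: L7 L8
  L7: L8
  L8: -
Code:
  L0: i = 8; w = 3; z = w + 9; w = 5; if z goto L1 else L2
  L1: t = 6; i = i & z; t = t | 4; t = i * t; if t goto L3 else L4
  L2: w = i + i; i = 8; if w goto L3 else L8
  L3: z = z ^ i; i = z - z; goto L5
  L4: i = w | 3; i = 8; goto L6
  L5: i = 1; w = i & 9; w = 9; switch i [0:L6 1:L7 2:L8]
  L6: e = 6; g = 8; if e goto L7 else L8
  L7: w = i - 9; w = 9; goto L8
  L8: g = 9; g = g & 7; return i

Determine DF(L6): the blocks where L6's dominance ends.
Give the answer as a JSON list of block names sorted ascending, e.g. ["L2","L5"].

Answer: ["L7", "L8"]

Derivation:
idom tree: L1←L0 L2←L0 L3←L0 L4←L1 L5←L3 L6←L0 L7←L0 L8←L0
Dom∩ at merges:
  L3: preds {L1,L2}: {L0,L1} ∩ {L0,L2} = {L0}; idom=L0
  L6: preds {L4,L5}: {L0,L1,L4} ∩ {L0,L3,L5} = {L0}; idom=L0
  L7: preds {L5,L6}: {L0,L3,L5} ∩ {L0,L6} = {L0}; idom=L0
  L8: preds {L2,L5,L6,L7}: {L0,L2} ∩ {L0,L3,L5} ∩ {L0,L6} ∩ {L0,L7} = {L0}; idom=L0

DF derivation:
  L3←L1: walk L1 to L0
  L3←L2: walk L2 to L0
  L6←L4: walk L4→L1 to L0
  L6←L5: walk L5→L3 to L0
  L7←L5: walk L5→L3 to L0
  L7←L6: walk L6 to L0
  L8←L2: walk L2 to L0
  L8←L5: walk L5→L3 to L0
  L8←L6: walk L6 to L0
  L8←L7: walk L7 to L0
  L0: DF=∅
  L1: DF={L3,L6}
  L2: DF={L3,L8}
  L3: DF={L6,L7,L8}
  L4: DF={L6}
  L5: DF={L6,L7,L8}
  L6: DF={L7,L8}
  L7: DF={L8}
  L8: DF=∅

DF(L6) = ["L7", "L8"]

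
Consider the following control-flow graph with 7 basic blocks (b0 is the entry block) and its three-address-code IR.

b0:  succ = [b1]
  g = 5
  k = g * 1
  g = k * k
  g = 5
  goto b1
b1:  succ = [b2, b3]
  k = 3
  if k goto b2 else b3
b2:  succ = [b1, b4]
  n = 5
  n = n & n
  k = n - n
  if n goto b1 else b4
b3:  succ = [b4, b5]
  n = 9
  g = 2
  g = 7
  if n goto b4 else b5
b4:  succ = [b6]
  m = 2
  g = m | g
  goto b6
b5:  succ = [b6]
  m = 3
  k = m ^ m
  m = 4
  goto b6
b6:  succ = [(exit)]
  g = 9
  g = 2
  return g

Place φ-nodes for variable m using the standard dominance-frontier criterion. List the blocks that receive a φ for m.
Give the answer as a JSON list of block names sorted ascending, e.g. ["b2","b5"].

idom tree: b1←b0 b2←b1 b3←b1 b4←b1 b5←b3 b6←b1
Join-block Dom:
  b1: preds {b0,b2}: {b0} ∩ {b0,b1,b2} = {b0}; idom=b0
  b4: preds {b2,b3}: {b0,b1,b2} ∩ {b0,b1,b3} = {b0,b1}; idom=b1
  b6: preds {b4,b5}: {b0,b1,b4} ∩ {b0,b1,b3,b5} = {b0,b1}; idom=b1

DF derivation:
  join b1 pred b0: · stop@b0
  join b1 pred b2: b2→b1 stop@b0
  join b4 pred b2: b2 stop@b1
  join b4 pred b3: b3 stop@b1
  join b6 pred b4: b4 stop@b1
  join b6 pred b5: b5→b3 stop@b1
  DF(b0)=∅
  DF(b1)={b1}
  DF(b2)={b1,b4}
  DF(b3)={b4,b6}
  DF(b4)={b6}
  DF(b5)={b6}
  DF(b6)=∅

φ for m: defs {b4,b5}
  DF⁺ = {b6}

Answer: ["b6"]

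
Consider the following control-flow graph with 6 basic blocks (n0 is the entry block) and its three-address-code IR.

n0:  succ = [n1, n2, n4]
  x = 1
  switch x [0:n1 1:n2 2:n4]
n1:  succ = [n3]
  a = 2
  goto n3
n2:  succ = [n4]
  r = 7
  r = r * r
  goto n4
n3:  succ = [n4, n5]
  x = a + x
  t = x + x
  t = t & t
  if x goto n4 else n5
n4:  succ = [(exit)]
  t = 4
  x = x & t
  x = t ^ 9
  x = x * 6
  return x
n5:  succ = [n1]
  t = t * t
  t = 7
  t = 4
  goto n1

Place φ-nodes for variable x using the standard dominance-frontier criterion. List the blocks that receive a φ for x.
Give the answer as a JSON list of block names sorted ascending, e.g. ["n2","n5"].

idom tree: n1←n0 n2←n0 n3←n1 n4←n0 n5←n3
Dom at joins:
  n1: preds {n0,n5}: {n0} ∩ {n0,n1,n3,n5} = {n0}; idom=n0
  n4: preds {n0,n2,n3}: {n0} ∩ {n0,n2} ∩ {n0,n1,n3} = {n0}; idom=n0

DF walk-up:
  join n1 pred n0: · stop@n0
  join n1 pred n5: n5→n3→n1 stop@n0
  join n4 pred n0: · stop@n0
  join n4 pred n2: n2 stop@n0
  join n4 pred n3: n3→n1 stop@n0
  n0: DF=∅
  n1: DF={n1,n4}
  n2: DF={n4}
  n3: DF={n1,n4}
  n4: DF=∅
  n5: DF={n1}

φ for x: defs {n0,n3,n4}
  DF⁺ = {n1,n4}

Answer: ["n1", "n4"]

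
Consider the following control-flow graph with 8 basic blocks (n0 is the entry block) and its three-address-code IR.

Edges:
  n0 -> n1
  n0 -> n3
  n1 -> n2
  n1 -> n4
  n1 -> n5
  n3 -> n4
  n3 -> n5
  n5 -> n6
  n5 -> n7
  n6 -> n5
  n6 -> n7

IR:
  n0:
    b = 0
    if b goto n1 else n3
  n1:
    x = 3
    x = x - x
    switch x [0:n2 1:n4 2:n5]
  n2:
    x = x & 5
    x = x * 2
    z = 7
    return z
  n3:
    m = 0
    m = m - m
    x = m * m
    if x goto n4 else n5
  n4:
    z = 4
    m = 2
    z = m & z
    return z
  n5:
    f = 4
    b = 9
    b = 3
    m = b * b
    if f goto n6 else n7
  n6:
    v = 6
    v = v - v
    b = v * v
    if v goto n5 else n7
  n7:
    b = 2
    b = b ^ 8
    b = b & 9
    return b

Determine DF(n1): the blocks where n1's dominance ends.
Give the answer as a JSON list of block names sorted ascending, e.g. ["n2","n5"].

Answer: ["n4", "n5"]

Working:
idom tree: n1←n0 n2←n1 n3←n0 n4←n0 n5←n0 n6←n5 n7←n5
Join-block Dom:
  n4: preds {n1,n3}: {n0,n1} ∩ {n0,n3} = {n0}; idom=n0
  n5: preds {n1,n3,n6}: {n0,n1} ∩ {n0,n3} ∩ {n0,n5,n6} = {n0}; idom=n0
  n7: preds {n5,n6}: {n0,n5} ∩ {n0,n5,n6} = {n0,n5}; idom=n5

DF walk-up:
  n4←n1: walk n1 to n0
  n4←n3: walk n3 to n0
  n5←n1: walk n1 to n0
  n5←n3: walk n3 to n0
  n5←n6: walk n6→n5 to n0
  n7←n5: walk · to n5
  n7←n6: walk n6 to n5
  DF(n0)=∅
  DF(n1)={n4,n5}
  DF(n2)=∅
  DF(n3)={n4,n5}
  DF(n4)=∅
  DF(n5)={n5}
  DF(n6)={n5,n7}
  DF(n7)=∅

DF(n1) = ["n4", "n5"]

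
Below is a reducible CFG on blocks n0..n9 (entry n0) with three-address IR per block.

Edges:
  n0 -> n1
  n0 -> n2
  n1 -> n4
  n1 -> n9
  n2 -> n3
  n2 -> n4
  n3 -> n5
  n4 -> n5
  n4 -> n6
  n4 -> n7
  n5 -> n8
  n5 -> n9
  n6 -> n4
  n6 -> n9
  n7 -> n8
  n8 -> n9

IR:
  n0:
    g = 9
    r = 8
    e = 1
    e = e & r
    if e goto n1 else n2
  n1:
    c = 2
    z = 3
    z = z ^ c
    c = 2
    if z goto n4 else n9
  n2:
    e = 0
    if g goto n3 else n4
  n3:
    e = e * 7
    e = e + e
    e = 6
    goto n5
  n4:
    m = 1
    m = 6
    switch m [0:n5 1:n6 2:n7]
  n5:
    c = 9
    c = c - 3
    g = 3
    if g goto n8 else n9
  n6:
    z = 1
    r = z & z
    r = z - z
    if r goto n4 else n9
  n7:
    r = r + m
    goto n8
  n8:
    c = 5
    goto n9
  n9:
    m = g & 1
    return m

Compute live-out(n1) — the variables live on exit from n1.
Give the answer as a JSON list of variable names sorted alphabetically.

Answer: ["g", "r"]

Analysis:
Block summaries:
  n0: def={e,g,r} ue=∅
  n1: def={c,z} ue=∅
  n2: def={e} ue={g}
  n3: def={e} ue={e}
  n4: def={m} ue=∅
  n5: def={c,g} ue=∅
  n6: def={r,z} ue=∅
  n7: def={r} ue={m,r}
  n8: def={c} ue=∅
  n9: def={m} ue={g}

Live sets:
  n0: in=∅ out={g,r}
  n1: in={g,r} out={g,r}
  n2: in={g,r} out={e,g,r}
  n3: in={e} out=∅
  n4: in={g,r} out={g,m,r}
  n5: in=∅ out={g}
  n6: in={g} out={g,r}
  n7: in={g,m,r} out={g}
  n8: in={g} out={g}
  n9: in={g} out=∅

live-out(n1) = ["g", "r"]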